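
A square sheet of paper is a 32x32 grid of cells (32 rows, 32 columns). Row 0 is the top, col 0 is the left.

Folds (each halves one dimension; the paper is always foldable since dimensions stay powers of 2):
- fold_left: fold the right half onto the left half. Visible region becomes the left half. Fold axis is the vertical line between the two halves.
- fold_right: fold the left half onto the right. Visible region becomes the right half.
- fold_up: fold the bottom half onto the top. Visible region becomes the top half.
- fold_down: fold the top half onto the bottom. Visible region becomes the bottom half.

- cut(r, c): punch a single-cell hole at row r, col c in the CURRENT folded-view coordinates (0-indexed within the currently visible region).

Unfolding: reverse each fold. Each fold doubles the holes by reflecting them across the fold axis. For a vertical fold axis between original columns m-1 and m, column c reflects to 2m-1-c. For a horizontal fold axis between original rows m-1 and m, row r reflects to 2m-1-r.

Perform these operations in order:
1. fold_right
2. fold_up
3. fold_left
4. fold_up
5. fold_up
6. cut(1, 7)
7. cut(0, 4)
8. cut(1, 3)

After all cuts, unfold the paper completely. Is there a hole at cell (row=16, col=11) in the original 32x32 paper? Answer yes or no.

Op 1 fold_right: fold axis v@16; visible region now rows[0,32) x cols[16,32) = 32x16
Op 2 fold_up: fold axis h@16; visible region now rows[0,16) x cols[16,32) = 16x16
Op 3 fold_left: fold axis v@24; visible region now rows[0,16) x cols[16,24) = 16x8
Op 4 fold_up: fold axis h@8; visible region now rows[0,8) x cols[16,24) = 8x8
Op 5 fold_up: fold axis h@4; visible region now rows[0,4) x cols[16,24) = 4x8
Op 6 cut(1, 7): punch at orig (1,23); cuts so far [(1, 23)]; region rows[0,4) x cols[16,24) = 4x8
Op 7 cut(0, 4): punch at orig (0,20); cuts so far [(0, 20), (1, 23)]; region rows[0,4) x cols[16,24) = 4x8
Op 8 cut(1, 3): punch at orig (1,19); cuts so far [(0, 20), (1, 19), (1, 23)]; region rows[0,4) x cols[16,24) = 4x8
Unfold 1 (reflect across h@4): 6 holes -> [(0, 20), (1, 19), (1, 23), (6, 19), (6, 23), (7, 20)]
Unfold 2 (reflect across h@8): 12 holes -> [(0, 20), (1, 19), (1, 23), (6, 19), (6, 23), (7, 20), (8, 20), (9, 19), (9, 23), (14, 19), (14, 23), (15, 20)]
Unfold 3 (reflect across v@24): 24 holes -> [(0, 20), (0, 27), (1, 19), (1, 23), (1, 24), (1, 28), (6, 19), (6, 23), (6, 24), (6, 28), (7, 20), (7, 27), (8, 20), (8, 27), (9, 19), (9, 23), (9, 24), (9, 28), (14, 19), (14, 23), (14, 24), (14, 28), (15, 20), (15, 27)]
Unfold 4 (reflect across h@16): 48 holes -> [(0, 20), (0, 27), (1, 19), (1, 23), (1, 24), (1, 28), (6, 19), (6, 23), (6, 24), (6, 28), (7, 20), (7, 27), (8, 20), (8, 27), (9, 19), (9, 23), (9, 24), (9, 28), (14, 19), (14, 23), (14, 24), (14, 28), (15, 20), (15, 27), (16, 20), (16, 27), (17, 19), (17, 23), (17, 24), (17, 28), (22, 19), (22, 23), (22, 24), (22, 28), (23, 20), (23, 27), (24, 20), (24, 27), (25, 19), (25, 23), (25, 24), (25, 28), (30, 19), (30, 23), (30, 24), (30, 28), (31, 20), (31, 27)]
Unfold 5 (reflect across v@16): 96 holes -> [(0, 4), (0, 11), (0, 20), (0, 27), (1, 3), (1, 7), (1, 8), (1, 12), (1, 19), (1, 23), (1, 24), (1, 28), (6, 3), (6, 7), (6, 8), (6, 12), (6, 19), (6, 23), (6, 24), (6, 28), (7, 4), (7, 11), (7, 20), (7, 27), (8, 4), (8, 11), (8, 20), (8, 27), (9, 3), (9, 7), (9, 8), (9, 12), (9, 19), (9, 23), (9, 24), (9, 28), (14, 3), (14, 7), (14, 8), (14, 12), (14, 19), (14, 23), (14, 24), (14, 28), (15, 4), (15, 11), (15, 20), (15, 27), (16, 4), (16, 11), (16, 20), (16, 27), (17, 3), (17, 7), (17, 8), (17, 12), (17, 19), (17, 23), (17, 24), (17, 28), (22, 3), (22, 7), (22, 8), (22, 12), (22, 19), (22, 23), (22, 24), (22, 28), (23, 4), (23, 11), (23, 20), (23, 27), (24, 4), (24, 11), (24, 20), (24, 27), (25, 3), (25, 7), (25, 8), (25, 12), (25, 19), (25, 23), (25, 24), (25, 28), (30, 3), (30, 7), (30, 8), (30, 12), (30, 19), (30, 23), (30, 24), (30, 28), (31, 4), (31, 11), (31, 20), (31, 27)]
Holes: [(0, 4), (0, 11), (0, 20), (0, 27), (1, 3), (1, 7), (1, 8), (1, 12), (1, 19), (1, 23), (1, 24), (1, 28), (6, 3), (6, 7), (6, 8), (6, 12), (6, 19), (6, 23), (6, 24), (6, 28), (7, 4), (7, 11), (7, 20), (7, 27), (8, 4), (8, 11), (8, 20), (8, 27), (9, 3), (9, 7), (9, 8), (9, 12), (9, 19), (9, 23), (9, 24), (9, 28), (14, 3), (14, 7), (14, 8), (14, 12), (14, 19), (14, 23), (14, 24), (14, 28), (15, 4), (15, 11), (15, 20), (15, 27), (16, 4), (16, 11), (16, 20), (16, 27), (17, 3), (17, 7), (17, 8), (17, 12), (17, 19), (17, 23), (17, 24), (17, 28), (22, 3), (22, 7), (22, 8), (22, 12), (22, 19), (22, 23), (22, 24), (22, 28), (23, 4), (23, 11), (23, 20), (23, 27), (24, 4), (24, 11), (24, 20), (24, 27), (25, 3), (25, 7), (25, 8), (25, 12), (25, 19), (25, 23), (25, 24), (25, 28), (30, 3), (30, 7), (30, 8), (30, 12), (30, 19), (30, 23), (30, 24), (30, 28), (31, 4), (31, 11), (31, 20), (31, 27)]

Answer: yes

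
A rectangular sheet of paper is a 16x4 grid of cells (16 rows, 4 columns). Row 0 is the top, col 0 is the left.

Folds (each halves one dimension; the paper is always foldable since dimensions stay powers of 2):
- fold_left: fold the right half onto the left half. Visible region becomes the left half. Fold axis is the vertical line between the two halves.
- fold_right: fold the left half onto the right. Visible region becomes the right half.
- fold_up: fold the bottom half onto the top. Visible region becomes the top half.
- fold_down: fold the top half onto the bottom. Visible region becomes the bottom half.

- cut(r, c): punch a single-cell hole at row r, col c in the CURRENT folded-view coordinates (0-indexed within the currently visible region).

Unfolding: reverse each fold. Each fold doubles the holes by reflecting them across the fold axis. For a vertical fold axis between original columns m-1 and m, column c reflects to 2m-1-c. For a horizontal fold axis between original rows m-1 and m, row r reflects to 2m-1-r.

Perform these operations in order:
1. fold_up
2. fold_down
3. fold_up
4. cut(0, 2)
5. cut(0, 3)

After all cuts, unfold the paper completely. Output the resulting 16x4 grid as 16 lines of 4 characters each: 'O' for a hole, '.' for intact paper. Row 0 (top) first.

Op 1 fold_up: fold axis h@8; visible region now rows[0,8) x cols[0,4) = 8x4
Op 2 fold_down: fold axis h@4; visible region now rows[4,8) x cols[0,4) = 4x4
Op 3 fold_up: fold axis h@6; visible region now rows[4,6) x cols[0,4) = 2x4
Op 4 cut(0, 2): punch at orig (4,2); cuts so far [(4, 2)]; region rows[4,6) x cols[0,4) = 2x4
Op 5 cut(0, 3): punch at orig (4,3); cuts so far [(4, 2), (4, 3)]; region rows[4,6) x cols[0,4) = 2x4
Unfold 1 (reflect across h@6): 4 holes -> [(4, 2), (4, 3), (7, 2), (7, 3)]
Unfold 2 (reflect across h@4): 8 holes -> [(0, 2), (0, 3), (3, 2), (3, 3), (4, 2), (4, 3), (7, 2), (7, 3)]
Unfold 3 (reflect across h@8): 16 holes -> [(0, 2), (0, 3), (3, 2), (3, 3), (4, 2), (4, 3), (7, 2), (7, 3), (8, 2), (8, 3), (11, 2), (11, 3), (12, 2), (12, 3), (15, 2), (15, 3)]

Answer: ..OO
....
....
..OO
..OO
....
....
..OO
..OO
....
....
..OO
..OO
....
....
..OO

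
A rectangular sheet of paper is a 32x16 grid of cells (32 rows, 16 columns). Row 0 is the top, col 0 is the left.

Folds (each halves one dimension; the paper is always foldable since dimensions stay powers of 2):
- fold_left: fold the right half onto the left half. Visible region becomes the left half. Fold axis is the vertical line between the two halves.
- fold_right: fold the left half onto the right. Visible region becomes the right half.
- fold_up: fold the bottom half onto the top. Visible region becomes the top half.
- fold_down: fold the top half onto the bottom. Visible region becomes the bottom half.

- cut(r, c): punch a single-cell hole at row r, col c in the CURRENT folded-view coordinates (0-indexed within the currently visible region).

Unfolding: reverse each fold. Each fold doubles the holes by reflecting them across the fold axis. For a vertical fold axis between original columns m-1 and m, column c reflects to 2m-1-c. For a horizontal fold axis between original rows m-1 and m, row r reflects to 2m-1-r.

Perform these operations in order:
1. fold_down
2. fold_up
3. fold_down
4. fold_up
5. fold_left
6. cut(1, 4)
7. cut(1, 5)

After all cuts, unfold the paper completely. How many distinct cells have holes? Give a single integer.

Answer: 64

Derivation:
Op 1 fold_down: fold axis h@16; visible region now rows[16,32) x cols[0,16) = 16x16
Op 2 fold_up: fold axis h@24; visible region now rows[16,24) x cols[0,16) = 8x16
Op 3 fold_down: fold axis h@20; visible region now rows[20,24) x cols[0,16) = 4x16
Op 4 fold_up: fold axis h@22; visible region now rows[20,22) x cols[0,16) = 2x16
Op 5 fold_left: fold axis v@8; visible region now rows[20,22) x cols[0,8) = 2x8
Op 6 cut(1, 4): punch at orig (21,4); cuts so far [(21, 4)]; region rows[20,22) x cols[0,8) = 2x8
Op 7 cut(1, 5): punch at orig (21,5); cuts so far [(21, 4), (21, 5)]; region rows[20,22) x cols[0,8) = 2x8
Unfold 1 (reflect across v@8): 4 holes -> [(21, 4), (21, 5), (21, 10), (21, 11)]
Unfold 2 (reflect across h@22): 8 holes -> [(21, 4), (21, 5), (21, 10), (21, 11), (22, 4), (22, 5), (22, 10), (22, 11)]
Unfold 3 (reflect across h@20): 16 holes -> [(17, 4), (17, 5), (17, 10), (17, 11), (18, 4), (18, 5), (18, 10), (18, 11), (21, 4), (21, 5), (21, 10), (21, 11), (22, 4), (22, 5), (22, 10), (22, 11)]
Unfold 4 (reflect across h@24): 32 holes -> [(17, 4), (17, 5), (17, 10), (17, 11), (18, 4), (18, 5), (18, 10), (18, 11), (21, 4), (21, 5), (21, 10), (21, 11), (22, 4), (22, 5), (22, 10), (22, 11), (25, 4), (25, 5), (25, 10), (25, 11), (26, 4), (26, 5), (26, 10), (26, 11), (29, 4), (29, 5), (29, 10), (29, 11), (30, 4), (30, 5), (30, 10), (30, 11)]
Unfold 5 (reflect across h@16): 64 holes -> [(1, 4), (1, 5), (1, 10), (1, 11), (2, 4), (2, 5), (2, 10), (2, 11), (5, 4), (5, 5), (5, 10), (5, 11), (6, 4), (6, 5), (6, 10), (6, 11), (9, 4), (9, 5), (9, 10), (9, 11), (10, 4), (10, 5), (10, 10), (10, 11), (13, 4), (13, 5), (13, 10), (13, 11), (14, 4), (14, 5), (14, 10), (14, 11), (17, 4), (17, 5), (17, 10), (17, 11), (18, 4), (18, 5), (18, 10), (18, 11), (21, 4), (21, 5), (21, 10), (21, 11), (22, 4), (22, 5), (22, 10), (22, 11), (25, 4), (25, 5), (25, 10), (25, 11), (26, 4), (26, 5), (26, 10), (26, 11), (29, 4), (29, 5), (29, 10), (29, 11), (30, 4), (30, 5), (30, 10), (30, 11)]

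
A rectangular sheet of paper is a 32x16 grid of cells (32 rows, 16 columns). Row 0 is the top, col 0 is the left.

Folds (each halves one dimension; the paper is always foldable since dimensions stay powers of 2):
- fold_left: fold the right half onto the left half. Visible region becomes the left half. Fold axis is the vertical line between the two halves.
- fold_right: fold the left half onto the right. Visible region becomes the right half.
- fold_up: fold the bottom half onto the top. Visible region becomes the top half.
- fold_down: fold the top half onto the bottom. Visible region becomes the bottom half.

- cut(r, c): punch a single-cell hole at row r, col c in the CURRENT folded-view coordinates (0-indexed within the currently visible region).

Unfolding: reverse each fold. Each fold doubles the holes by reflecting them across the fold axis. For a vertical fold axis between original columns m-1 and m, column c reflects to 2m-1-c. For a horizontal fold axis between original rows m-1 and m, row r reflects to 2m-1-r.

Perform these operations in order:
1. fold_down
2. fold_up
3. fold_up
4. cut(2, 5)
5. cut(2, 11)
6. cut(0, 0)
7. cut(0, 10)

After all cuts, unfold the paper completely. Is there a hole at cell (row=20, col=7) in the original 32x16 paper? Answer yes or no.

Op 1 fold_down: fold axis h@16; visible region now rows[16,32) x cols[0,16) = 16x16
Op 2 fold_up: fold axis h@24; visible region now rows[16,24) x cols[0,16) = 8x16
Op 3 fold_up: fold axis h@20; visible region now rows[16,20) x cols[0,16) = 4x16
Op 4 cut(2, 5): punch at orig (18,5); cuts so far [(18, 5)]; region rows[16,20) x cols[0,16) = 4x16
Op 5 cut(2, 11): punch at orig (18,11); cuts so far [(18, 5), (18, 11)]; region rows[16,20) x cols[0,16) = 4x16
Op 6 cut(0, 0): punch at orig (16,0); cuts so far [(16, 0), (18, 5), (18, 11)]; region rows[16,20) x cols[0,16) = 4x16
Op 7 cut(0, 10): punch at orig (16,10); cuts so far [(16, 0), (16, 10), (18, 5), (18, 11)]; region rows[16,20) x cols[0,16) = 4x16
Unfold 1 (reflect across h@20): 8 holes -> [(16, 0), (16, 10), (18, 5), (18, 11), (21, 5), (21, 11), (23, 0), (23, 10)]
Unfold 2 (reflect across h@24): 16 holes -> [(16, 0), (16, 10), (18, 5), (18, 11), (21, 5), (21, 11), (23, 0), (23, 10), (24, 0), (24, 10), (26, 5), (26, 11), (29, 5), (29, 11), (31, 0), (31, 10)]
Unfold 3 (reflect across h@16): 32 holes -> [(0, 0), (0, 10), (2, 5), (2, 11), (5, 5), (5, 11), (7, 0), (7, 10), (8, 0), (8, 10), (10, 5), (10, 11), (13, 5), (13, 11), (15, 0), (15, 10), (16, 0), (16, 10), (18, 5), (18, 11), (21, 5), (21, 11), (23, 0), (23, 10), (24, 0), (24, 10), (26, 5), (26, 11), (29, 5), (29, 11), (31, 0), (31, 10)]
Holes: [(0, 0), (0, 10), (2, 5), (2, 11), (5, 5), (5, 11), (7, 0), (7, 10), (8, 0), (8, 10), (10, 5), (10, 11), (13, 5), (13, 11), (15, 0), (15, 10), (16, 0), (16, 10), (18, 5), (18, 11), (21, 5), (21, 11), (23, 0), (23, 10), (24, 0), (24, 10), (26, 5), (26, 11), (29, 5), (29, 11), (31, 0), (31, 10)]

Answer: no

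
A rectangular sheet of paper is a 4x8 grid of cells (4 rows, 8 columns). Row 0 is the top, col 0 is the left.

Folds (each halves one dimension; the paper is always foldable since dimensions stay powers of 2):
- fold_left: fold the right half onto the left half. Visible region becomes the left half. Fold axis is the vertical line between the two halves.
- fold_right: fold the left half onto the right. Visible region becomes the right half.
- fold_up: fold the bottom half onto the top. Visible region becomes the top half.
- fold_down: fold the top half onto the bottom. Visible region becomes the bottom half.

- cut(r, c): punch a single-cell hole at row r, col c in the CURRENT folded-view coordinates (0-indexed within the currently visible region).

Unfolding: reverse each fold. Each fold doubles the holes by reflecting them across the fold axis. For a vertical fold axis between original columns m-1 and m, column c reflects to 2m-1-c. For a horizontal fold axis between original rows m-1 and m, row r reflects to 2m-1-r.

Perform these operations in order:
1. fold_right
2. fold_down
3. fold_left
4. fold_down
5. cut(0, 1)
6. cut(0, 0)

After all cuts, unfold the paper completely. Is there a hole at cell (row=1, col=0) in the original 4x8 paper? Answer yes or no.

Answer: yes

Derivation:
Op 1 fold_right: fold axis v@4; visible region now rows[0,4) x cols[4,8) = 4x4
Op 2 fold_down: fold axis h@2; visible region now rows[2,4) x cols[4,8) = 2x4
Op 3 fold_left: fold axis v@6; visible region now rows[2,4) x cols[4,6) = 2x2
Op 4 fold_down: fold axis h@3; visible region now rows[3,4) x cols[4,6) = 1x2
Op 5 cut(0, 1): punch at orig (3,5); cuts so far [(3, 5)]; region rows[3,4) x cols[4,6) = 1x2
Op 6 cut(0, 0): punch at orig (3,4); cuts so far [(3, 4), (3, 5)]; region rows[3,4) x cols[4,6) = 1x2
Unfold 1 (reflect across h@3): 4 holes -> [(2, 4), (2, 5), (3, 4), (3, 5)]
Unfold 2 (reflect across v@6): 8 holes -> [(2, 4), (2, 5), (2, 6), (2, 7), (3, 4), (3, 5), (3, 6), (3, 7)]
Unfold 3 (reflect across h@2): 16 holes -> [(0, 4), (0, 5), (0, 6), (0, 7), (1, 4), (1, 5), (1, 6), (1, 7), (2, 4), (2, 5), (2, 6), (2, 7), (3, 4), (3, 5), (3, 6), (3, 7)]
Unfold 4 (reflect across v@4): 32 holes -> [(0, 0), (0, 1), (0, 2), (0, 3), (0, 4), (0, 5), (0, 6), (0, 7), (1, 0), (1, 1), (1, 2), (1, 3), (1, 4), (1, 5), (1, 6), (1, 7), (2, 0), (2, 1), (2, 2), (2, 3), (2, 4), (2, 5), (2, 6), (2, 7), (3, 0), (3, 1), (3, 2), (3, 3), (3, 4), (3, 5), (3, 6), (3, 7)]
Holes: [(0, 0), (0, 1), (0, 2), (0, 3), (0, 4), (0, 5), (0, 6), (0, 7), (1, 0), (1, 1), (1, 2), (1, 3), (1, 4), (1, 5), (1, 6), (1, 7), (2, 0), (2, 1), (2, 2), (2, 3), (2, 4), (2, 5), (2, 6), (2, 7), (3, 0), (3, 1), (3, 2), (3, 3), (3, 4), (3, 5), (3, 6), (3, 7)]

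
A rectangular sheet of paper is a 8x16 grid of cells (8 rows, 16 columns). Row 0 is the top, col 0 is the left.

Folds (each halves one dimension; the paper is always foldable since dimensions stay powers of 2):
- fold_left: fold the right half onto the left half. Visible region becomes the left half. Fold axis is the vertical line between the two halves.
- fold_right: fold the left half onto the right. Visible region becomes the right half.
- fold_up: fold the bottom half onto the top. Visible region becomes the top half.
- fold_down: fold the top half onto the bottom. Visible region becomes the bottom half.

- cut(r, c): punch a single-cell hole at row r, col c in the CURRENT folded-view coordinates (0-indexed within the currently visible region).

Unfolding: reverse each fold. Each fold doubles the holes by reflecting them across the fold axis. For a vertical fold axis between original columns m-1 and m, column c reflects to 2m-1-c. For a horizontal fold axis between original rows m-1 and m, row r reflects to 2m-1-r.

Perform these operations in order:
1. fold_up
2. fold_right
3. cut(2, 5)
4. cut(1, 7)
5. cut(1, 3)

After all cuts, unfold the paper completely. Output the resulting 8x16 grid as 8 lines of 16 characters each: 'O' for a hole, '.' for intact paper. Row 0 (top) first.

Op 1 fold_up: fold axis h@4; visible region now rows[0,4) x cols[0,16) = 4x16
Op 2 fold_right: fold axis v@8; visible region now rows[0,4) x cols[8,16) = 4x8
Op 3 cut(2, 5): punch at orig (2,13); cuts so far [(2, 13)]; region rows[0,4) x cols[8,16) = 4x8
Op 4 cut(1, 7): punch at orig (1,15); cuts so far [(1, 15), (2, 13)]; region rows[0,4) x cols[8,16) = 4x8
Op 5 cut(1, 3): punch at orig (1,11); cuts so far [(1, 11), (1, 15), (2, 13)]; region rows[0,4) x cols[8,16) = 4x8
Unfold 1 (reflect across v@8): 6 holes -> [(1, 0), (1, 4), (1, 11), (1, 15), (2, 2), (2, 13)]
Unfold 2 (reflect across h@4): 12 holes -> [(1, 0), (1, 4), (1, 11), (1, 15), (2, 2), (2, 13), (5, 2), (5, 13), (6, 0), (6, 4), (6, 11), (6, 15)]

Answer: ................
O...O......O...O
..O..........O..
................
................
..O..........O..
O...O......O...O
................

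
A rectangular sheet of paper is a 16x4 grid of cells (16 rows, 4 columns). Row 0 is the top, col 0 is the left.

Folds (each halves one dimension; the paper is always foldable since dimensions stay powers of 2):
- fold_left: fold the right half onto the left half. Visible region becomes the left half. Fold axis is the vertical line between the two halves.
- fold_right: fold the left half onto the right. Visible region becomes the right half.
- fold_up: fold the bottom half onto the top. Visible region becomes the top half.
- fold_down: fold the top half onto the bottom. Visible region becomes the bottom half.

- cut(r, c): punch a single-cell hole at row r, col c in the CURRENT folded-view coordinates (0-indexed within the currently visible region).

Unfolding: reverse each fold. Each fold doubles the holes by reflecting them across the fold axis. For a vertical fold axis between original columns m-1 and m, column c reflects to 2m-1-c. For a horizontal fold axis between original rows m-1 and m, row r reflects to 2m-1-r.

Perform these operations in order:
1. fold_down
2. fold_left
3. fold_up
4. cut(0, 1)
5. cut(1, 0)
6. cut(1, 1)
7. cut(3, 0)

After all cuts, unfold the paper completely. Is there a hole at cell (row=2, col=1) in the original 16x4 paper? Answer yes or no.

Answer: no

Derivation:
Op 1 fold_down: fold axis h@8; visible region now rows[8,16) x cols[0,4) = 8x4
Op 2 fold_left: fold axis v@2; visible region now rows[8,16) x cols[0,2) = 8x2
Op 3 fold_up: fold axis h@12; visible region now rows[8,12) x cols[0,2) = 4x2
Op 4 cut(0, 1): punch at orig (8,1); cuts so far [(8, 1)]; region rows[8,12) x cols[0,2) = 4x2
Op 5 cut(1, 0): punch at orig (9,0); cuts so far [(8, 1), (9, 0)]; region rows[8,12) x cols[0,2) = 4x2
Op 6 cut(1, 1): punch at orig (9,1); cuts so far [(8, 1), (9, 0), (9, 1)]; region rows[8,12) x cols[0,2) = 4x2
Op 7 cut(3, 0): punch at orig (11,0); cuts so far [(8, 1), (9, 0), (9, 1), (11, 0)]; region rows[8,12) x cols[0,2) = 4x2
Unfold 1 (reflect across h@12): 8 holes -> [(8, 1), (9, 0), (9, 1), (11, 0), (12, 0), (14, 0), (14, 1), (15, 1)]
Unfold 2 (reflect across v@2): 16 holes -> [(8, 1), (8, 2), (9, 0), (9, 1), (9, 2), (9, 3), (11, 0), (11, 3), (12, 0), (12, 3), (14, 0), (14, 1), (14, 2), (14, 3), (15, 1), (15, 2)]
Unfold 3 (reflect across h@8): 32 holes -> [(0, 1), (0, 2), (1, 0), (1, 1), (1, 2), (1, 3), (3, 0), (3, 3), (4, 0), (4, 3), (6, 0), (6, 1), (6, 2), (6, 3), (7, 1), (7, 2), (8, 1), (8, 2), (9, 0), (9, 1), (9, 2), (9, 3), (11, 0), (11, 3), (12, 0), (12, 3), (14, 0), (14, 1), (14, 2), (14, 3), (15, 1), (15, 2)]
Holes: [(0, 1), (0, 2), (1, 0), (1, 1), (1, 2), (1, 3), (3, 0), (3, 3), (4, 0), (4, 3), (6, 0), (6, 1), (6, 2), (6, 3), (7, 1), (7, 2), (8, 1), (8, 2), (9, 0), (9, 1), (9, 2), (9, 3), (11, 0), (11, 3), (12, 0), (12, 3), (14, 0), (14, 1), (14, 2), (14, 3), (15, 1), (15, 2)]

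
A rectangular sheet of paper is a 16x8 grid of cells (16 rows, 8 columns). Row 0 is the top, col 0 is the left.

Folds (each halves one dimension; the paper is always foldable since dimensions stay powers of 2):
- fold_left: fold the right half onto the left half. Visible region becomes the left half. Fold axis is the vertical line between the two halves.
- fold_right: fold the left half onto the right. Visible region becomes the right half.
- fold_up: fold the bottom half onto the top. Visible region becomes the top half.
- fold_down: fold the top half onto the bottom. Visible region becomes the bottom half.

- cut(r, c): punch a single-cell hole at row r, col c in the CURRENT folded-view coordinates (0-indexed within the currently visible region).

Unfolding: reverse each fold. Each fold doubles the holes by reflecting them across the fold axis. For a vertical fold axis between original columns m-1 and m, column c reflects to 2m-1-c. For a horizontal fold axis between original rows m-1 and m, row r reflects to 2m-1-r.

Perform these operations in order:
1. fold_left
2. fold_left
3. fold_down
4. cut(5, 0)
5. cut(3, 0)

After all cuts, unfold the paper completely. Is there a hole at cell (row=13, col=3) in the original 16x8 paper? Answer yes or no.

Op 1 fold_left: fold axis v@4; visible region now rows[0,16) x cols[0,4) = 16x4
Op 2 fold_left: fold axis v@2; visible region now rows[0,16) x cols[0,2) = 16x2
Op 3 fold_down: fold axis h@8; visible region now rows[8,16) x cols[0,2) = 8x2
Op 4 cut(5, 0): punch at orig (13,0); cuts so far [(13, 0)]; region rows[8,16) x cols[0,2) = 8x2
Op 5 cut(3, 0): punch at orig (11,0); cuts so far [(11, 0), (13, 0)]; region rows[8,16) x cols[0,2) = 8x2
Unfold 1 (reflect across h@8): 4 holes -> [(2, 0), (4, 0), (11, 0), (13, 0)]
Unfold 2 (reflect across v@2): 8 holes -> [(2, 0), (2, 3), (4, 0), (4, 3), (11, 0), (11, 3), (13, 0), (13, 3)]
Unfold 3 (reflect across v@4): 16 holes -> [(2, 0), (2, 3), (2, 4), (2, 7), (4, 0), (4, 3), (4, 4), (4, 7), (11, 0), (11, 3), (11, 4), (11, 7), (13, 0), (13, 3), (13, 4), (13, 7)]
Holes: [(2, 0), (2, 3), (2, 4), (2, 7), (4, 0), (4, 3), (4, 4), (4, 7), (11, 0), (11, 3), (11, 4), (11, 7), (13, 0), (13, 3), (13, 4), (13, 7)]

Answer: yes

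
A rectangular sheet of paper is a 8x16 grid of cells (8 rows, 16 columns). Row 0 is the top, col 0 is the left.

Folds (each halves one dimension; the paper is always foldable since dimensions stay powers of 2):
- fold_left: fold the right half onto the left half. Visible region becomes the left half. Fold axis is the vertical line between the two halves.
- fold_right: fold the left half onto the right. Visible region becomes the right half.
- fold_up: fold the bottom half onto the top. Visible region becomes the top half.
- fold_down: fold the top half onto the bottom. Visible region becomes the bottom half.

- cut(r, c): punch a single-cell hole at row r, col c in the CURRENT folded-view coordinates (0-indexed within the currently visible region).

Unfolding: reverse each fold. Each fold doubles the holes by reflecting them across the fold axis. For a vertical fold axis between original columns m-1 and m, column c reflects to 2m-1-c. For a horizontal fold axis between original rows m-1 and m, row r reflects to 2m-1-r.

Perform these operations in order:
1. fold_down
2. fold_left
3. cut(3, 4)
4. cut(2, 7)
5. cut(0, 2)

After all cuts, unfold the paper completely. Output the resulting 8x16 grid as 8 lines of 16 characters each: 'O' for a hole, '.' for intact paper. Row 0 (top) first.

Op 1 fold_down: fold axis h@4; visible region now rows[4,8) x cols[0,16) = 4x16
Op 2 fold_left: fold axis v@8; visible region now rows[4,8) x cols[0,8) = 4x8
Op 3 cut(3, 4): punch at orig (7,4); cuts so far [(7, 4)]; region rows[4,8) x cols[0,8) = 4x8
Op 4 cut(2, 7): punch at orig (6,7); cuts so far [(6, 7), (7, 4)]; region rows[4,8) x cols[0,8) = 4x8
Op 5 cut(0, 2): punch at orig (4,2); cuts so far [(4, 2), (6, 7), (7, 4)]; region rows[4,8) x cols[0,8) = 4x8
Unfold 1 (reflect across v@8): 6 holes -> [(4, 2), (4, 13), (6, 7), (6, 8), (7, 4), (7, 11)]
Unfold 2 (reflect across h@4): 12 holes -> [(0, 4), (0, 11), (1, 7), (1, 8), (3, 2), (3, 13), (4, 2), (4, 13), (6, 7), (6, 8), (7, 4), (7, 11)]

Answer: ....O......O....
.......OO.......
................
..O..........O..
..O..........O..
................
.......OO.......
....O......O....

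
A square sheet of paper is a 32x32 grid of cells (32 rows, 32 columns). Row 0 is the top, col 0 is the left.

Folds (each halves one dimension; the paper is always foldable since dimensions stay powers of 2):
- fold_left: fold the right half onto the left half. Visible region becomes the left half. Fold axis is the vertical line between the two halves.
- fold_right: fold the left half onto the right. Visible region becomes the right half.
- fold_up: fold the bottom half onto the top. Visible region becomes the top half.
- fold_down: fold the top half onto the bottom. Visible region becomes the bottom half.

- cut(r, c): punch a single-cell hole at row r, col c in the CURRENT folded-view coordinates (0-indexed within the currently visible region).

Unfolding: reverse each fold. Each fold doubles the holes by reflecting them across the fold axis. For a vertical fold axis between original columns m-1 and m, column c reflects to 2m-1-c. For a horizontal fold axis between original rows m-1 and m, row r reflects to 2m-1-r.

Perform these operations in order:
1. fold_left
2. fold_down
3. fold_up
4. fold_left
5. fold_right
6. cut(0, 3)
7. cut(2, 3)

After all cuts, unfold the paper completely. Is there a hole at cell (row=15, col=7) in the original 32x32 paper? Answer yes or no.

Op 1 fold_left: fold axis v@16; visible region now rows[0,32) x cols[0,16) = 32x16
Op 2 fold_down: fold axis h@16; visible region now rows[16,32) x cols[0,16) = 16x16
Op 3 fold_up: fold axis h@24; visible region now rows[16,24) x cols[0,16) = 8x16
Op 4 fold_left: fold axis v@8; visible region now rows[16,24) x cols[0,8) = 8x8
Op 5 fold_right: fold axis v@4; visible region now rows[16,24) x cols[4,8) = 8x4
Op 6 cut(0, 3): punch at orig (16,7); cuts so far [(16, 7)]; region rows[16,24) x cols[4,8) = 8x4
Op 7 cut(2, 3): punch at orig (18,7); cuts so far [(16, 7), (18, 7)]; region rows[16,24) x cols[4,8) = 8x4
Unfold 1 (reflect across v@4): 4 holes -> [(16, 0), (16, 7), (18, 0), (18, 7)]
Unfold 2 (reflect across v@8): 8 holes -> [(16, 0), (16, 7), (16, 8), (16, 15), (18, 0), (18, 7), (18, 8), (18, 15)]
Unfold 3 (reflect across h@24): 16 holes -> [(16, 0), (16, 7), (16, 8), (16, 15), (18, 0), (18, 7), (18, 8), (18, 15), (29, 0), (29, 7), (29, 8), (29, 15), (31, 0), (31, 7), (31, 8), (31, 15)]
Unfold 4 (reflect across h@16): 32 holes -> [(0, 0), (0, 7), (0, 8), (0, 15), (2, 0), (2, 7), (2, 8), (2, 15), (13, 0), (13, 7), (13, 8), (13, 15), (15, 0), (15, 7), (15, 8), (15, 15), (16, 0), (16, 7), (16, 8), (16, 15), (18, 0), (18, 7), (18, 8), (18, 15), (29, 0), (29, 7), (29, 8), (29, 15), (31, 0), (31, 7), (31, 8), (31, 15)]
Unfold 5 (reflect across v@16): 64 holes -> [(0, 0), (0, 7), (0, 8), (0, 15), (0, 16), (0, 23), (0, 24), (0, 31), (2, 0), (2, 7), (2, 8), (2, 15), (2, 16), (2, 23), (2, 24), (2, 31), (13, 0), (13, 7), (13, 8), (13, 15), (13, 16), (13, 23), (13, 24), (13, 31), (15, 0), (15, 7), (15, 8), (15, 15), (15, 16), (15, 23), (15, 24), (15, 31), (16, 0), (16, 7), (16, 8), (16, 15), (16, 16), (16, 23), (16, 24), (16, 31), (18, 0), (18, 7), (18, 8), (18, 15), (18, 16), (18, 23), (18, 24), (18, 31), (29, 0), (29, 7), (29, 8), (29, 15), (29, 16), (29, 23), (29, 24), (29, 31), (31, 0), (31, 7), (31, 8), (31, 15), (31, 16), (31, 23), (31, 24), (31, 31)]
Holes: [(0, 0), (0, 7), (0, 8), (0, 15), (0, 16), (0, 23), (0, 24), (0, 31), (2, 0), (2, 7), (2, 8), (2, 15), (2, 16), (2, 23), (2, 24), (2, 31), (13, 0), (13, 7), (13, 8), (13, 15), (13, 16), (13, 23), (13, 24), (13, 31), (15, 0), (15, 7), (15, 8), (15, 15), (15, 16), (15, 23), (15, 24), (15, 31), (16, 0), (16, 7), (16, 8), (16, 15), (16, 16), (16, 23), (16, 24), (16, 31), (18, 0), (18, 7), (18, 8), (18, 15), (18, 16), (18, 23), (18, 24), (18, 31), (29, 0), (29, 7), (29, 8), (29, 15), (29, 16), (29, 23), (29, 24), (29, 31), (31, 0), (31, 7), (31, 8), (31, 15), (31, 16), (31, 23), (31, 24), (31, 31)]

Answer: yes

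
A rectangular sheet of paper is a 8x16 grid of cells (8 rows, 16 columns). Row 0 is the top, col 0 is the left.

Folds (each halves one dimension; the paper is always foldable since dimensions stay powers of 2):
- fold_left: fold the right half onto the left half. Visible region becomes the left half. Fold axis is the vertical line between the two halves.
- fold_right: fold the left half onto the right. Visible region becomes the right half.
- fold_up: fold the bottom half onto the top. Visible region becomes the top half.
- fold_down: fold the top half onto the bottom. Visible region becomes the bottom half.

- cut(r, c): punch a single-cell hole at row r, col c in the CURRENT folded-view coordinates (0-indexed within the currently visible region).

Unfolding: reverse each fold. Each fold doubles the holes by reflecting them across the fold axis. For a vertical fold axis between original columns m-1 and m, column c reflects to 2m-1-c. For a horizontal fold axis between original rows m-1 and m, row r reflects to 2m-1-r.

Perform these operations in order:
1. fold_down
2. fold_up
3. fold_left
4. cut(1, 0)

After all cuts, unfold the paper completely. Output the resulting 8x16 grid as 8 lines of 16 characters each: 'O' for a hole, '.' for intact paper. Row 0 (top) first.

Op 1 fold_down: fold axis h@4; visible region now rows[4,8) x cols[0,16) = 4x16
Op 2 fold_up: fold axis h@6; visible region now rows[4,6) x cols[0,16) = 2x16
Op 3 fold_left: fold axis v@8; visible region now rows[4,6) x cols[0,8) = 2x8
Op 4 cut(1, 0): punch at orig (5,0); cuts so far [(5, 0)]; region rows[4,6) x cols[0,8) = 2x8
Unfold 1 (reflect across v@8): 2 holes -> [(5, 0), (5, 15)]
Unfold 2 (reflect across h@6): 4 holes -> [(5, 0), (5, 15), (6, 0), (6, 15)]
Unfold 3 (reflect across h@4): 8 holes -> [(1, 0), (1, 15), (2, 0), (2, 15), (5, 0), (5, 15), (6, 0), (6, 15)]

Answer: ................
O..............O
O..............O
................
................
O..............O
O..............O
................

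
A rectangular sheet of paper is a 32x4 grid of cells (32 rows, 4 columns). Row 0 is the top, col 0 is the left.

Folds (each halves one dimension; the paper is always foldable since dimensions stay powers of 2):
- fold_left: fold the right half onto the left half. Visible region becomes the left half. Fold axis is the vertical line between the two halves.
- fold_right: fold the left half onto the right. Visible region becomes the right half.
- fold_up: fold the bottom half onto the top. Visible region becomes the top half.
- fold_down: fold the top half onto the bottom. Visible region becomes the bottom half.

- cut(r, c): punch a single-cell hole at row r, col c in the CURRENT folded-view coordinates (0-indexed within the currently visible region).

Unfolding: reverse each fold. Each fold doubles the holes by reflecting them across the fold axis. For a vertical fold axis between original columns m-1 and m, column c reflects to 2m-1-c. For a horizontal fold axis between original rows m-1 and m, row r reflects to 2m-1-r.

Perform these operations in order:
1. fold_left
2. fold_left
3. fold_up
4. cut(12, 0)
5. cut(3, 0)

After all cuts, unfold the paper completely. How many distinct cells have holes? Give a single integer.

Op 1 fold_left: fold axis v@2; visible region now rows[0,32) x cols[0,2) = 32x2
Op 2 fold_left: fold axis v@1; visible region now rows[0,32) x cols[0,1) = 32x1
Op 3 fold_up: fold axis h@16; visible region now rows[0,16) x cols[0,1) = 16x1
Op 4 cut(12, 0): punch at orig (12,0); cuts so far [(12, 0)]; region rows[0,16) x cols[0,1) = 16x1
Op 5 cut(3, 0): punch at orig (3,0); cuts so far [(3, 0), (12, 0)]; region rows[0,16) x cols[0,1) = 16x1
Unfold 1 (reflect across h@16): 4 holes -> [(3, 0), (12, 0), (19, 0), (28, 0)]
Unfold 2 (reflect across v@1): 8 holes -> [(3, 0), (3, 1), (12, 0), (12, 1), (19, 0), (19, 1), (28, 0), (28, 1)]
Unfold 3 (reflect across v@2): 16 holes -> [(3, 0), (3, 1), (3, 2), (3, 3), (12, 0), (12, 1), (12, 2), (12, 3), (19, 0), (19, 1), (19, 2), (19, 3), (28, 0), (28, 1), (28, 2), (28, 3)]

Answer: 16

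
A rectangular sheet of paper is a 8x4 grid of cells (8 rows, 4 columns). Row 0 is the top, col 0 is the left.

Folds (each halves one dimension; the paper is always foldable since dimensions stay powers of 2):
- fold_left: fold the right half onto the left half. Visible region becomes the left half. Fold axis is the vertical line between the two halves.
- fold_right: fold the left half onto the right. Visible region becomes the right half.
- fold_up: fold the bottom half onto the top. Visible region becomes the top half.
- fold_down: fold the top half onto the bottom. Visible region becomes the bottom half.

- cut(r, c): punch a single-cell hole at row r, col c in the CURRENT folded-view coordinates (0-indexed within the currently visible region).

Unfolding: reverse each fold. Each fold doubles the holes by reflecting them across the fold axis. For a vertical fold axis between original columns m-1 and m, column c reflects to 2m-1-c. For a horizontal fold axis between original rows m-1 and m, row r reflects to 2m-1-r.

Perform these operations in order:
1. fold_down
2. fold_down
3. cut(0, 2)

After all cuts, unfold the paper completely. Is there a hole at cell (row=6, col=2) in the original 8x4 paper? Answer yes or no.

Answer: yes

Derivation:
Op 1 fold_down: fold axis h@4; visible region now rows[4,8) x cols[0,4) = 4x4
Op 2 fold_down: fold axis h@6; visible region now rows[6,8) x cols[0,4) = 2x4
Op 3 cut(0, 2): punch at orig (6,2); cuts so far [(6, 2)]; region rows[6,8) x cols[0,4) = 2x4
Unfold 1 (reflect across h@6): 2 holes -> [(5, 2), (6, 2)]
Unfold 2 (reflect across h@4): 4 holes -> [(1, 2), (2, 2), (5, 2), (6, 2)]
Holes: [(1, 2), (2, 2), (5, 2), (6, 2)]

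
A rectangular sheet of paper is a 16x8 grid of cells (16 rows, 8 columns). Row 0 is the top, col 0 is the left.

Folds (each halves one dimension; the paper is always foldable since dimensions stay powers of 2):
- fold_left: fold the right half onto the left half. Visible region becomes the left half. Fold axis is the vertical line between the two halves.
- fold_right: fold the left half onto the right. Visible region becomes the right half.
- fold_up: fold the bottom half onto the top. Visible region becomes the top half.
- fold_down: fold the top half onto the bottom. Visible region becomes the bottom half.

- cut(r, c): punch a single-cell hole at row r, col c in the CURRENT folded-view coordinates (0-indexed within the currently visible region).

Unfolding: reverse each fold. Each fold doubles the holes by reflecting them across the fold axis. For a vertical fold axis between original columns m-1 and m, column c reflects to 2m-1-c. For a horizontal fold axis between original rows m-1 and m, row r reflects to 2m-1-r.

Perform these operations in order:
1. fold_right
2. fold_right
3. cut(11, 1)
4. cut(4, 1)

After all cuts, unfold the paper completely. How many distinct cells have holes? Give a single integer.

Answer: 8

Derivation:
Op 1 fold_right: fold axis v@4; visible region now rows[0,16) x cols[4,8) = 16x4
Op 2 fold_right: fold axis v@6; visible region now rows[0,16) x cols[6,8) = 16x2
Op 3 cut(11, 1): punch at orig (11,7); cuts so far [(11, 7)]; region rows[0,16) x cols[6,8) = 16x2
Op 4 cut(4, 1): punch at orig (4,7); cuts so far [(4, 7), (11, 7)]; region rows[0,16) x cols[6,8) = 16x2
Unfold 1 (reflect across v@6): 4 holes -> [(4, 4), (4, 7), (11, 4), (11, 7)]
Unfold 2 (reflect across v@4): 8 holes -> [(4, 0), (4, 3), (4, 4), (4, 7), (11, 0), (11, 3), (11, 4), (11, 7)]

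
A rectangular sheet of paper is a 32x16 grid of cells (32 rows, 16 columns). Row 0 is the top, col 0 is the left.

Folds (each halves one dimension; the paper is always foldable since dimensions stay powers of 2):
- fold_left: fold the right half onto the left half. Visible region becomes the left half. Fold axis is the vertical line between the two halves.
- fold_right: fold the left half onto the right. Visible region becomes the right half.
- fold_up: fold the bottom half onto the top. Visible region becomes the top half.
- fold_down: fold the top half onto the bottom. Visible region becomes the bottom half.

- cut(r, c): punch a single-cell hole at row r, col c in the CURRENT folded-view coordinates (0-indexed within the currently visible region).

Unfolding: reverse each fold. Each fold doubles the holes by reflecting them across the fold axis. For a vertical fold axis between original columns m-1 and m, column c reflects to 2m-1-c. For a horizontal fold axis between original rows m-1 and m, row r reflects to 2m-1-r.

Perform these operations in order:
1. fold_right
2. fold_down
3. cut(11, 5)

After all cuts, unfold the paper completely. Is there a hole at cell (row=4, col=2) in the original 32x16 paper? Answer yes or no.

Op 1 fold_right: fold axis v@8; visible region now rows[0,32) x cols[8,16) = 32x8
Op 2 fold_down: fold axis h@16; visible region now rows[16,32) x cols[8,16) = 16x8
Op 3 cut(11, 5): punch at orig (27,13); cuts so far [(27, 13)]; region rows[16,32) x cols[8,16) = 16x8
Unfold 1 (reflect across h@16): 2 holes -> [(4, 13), (27, 13)]
Unfold 2 (reflect across v@8): 4 holes -> [(4, 2), (4, 13), (27, 2), (27, 13)]
Holes: [(4, 2), (4, 13), (27, 2), (27, 13)]

Answer: yes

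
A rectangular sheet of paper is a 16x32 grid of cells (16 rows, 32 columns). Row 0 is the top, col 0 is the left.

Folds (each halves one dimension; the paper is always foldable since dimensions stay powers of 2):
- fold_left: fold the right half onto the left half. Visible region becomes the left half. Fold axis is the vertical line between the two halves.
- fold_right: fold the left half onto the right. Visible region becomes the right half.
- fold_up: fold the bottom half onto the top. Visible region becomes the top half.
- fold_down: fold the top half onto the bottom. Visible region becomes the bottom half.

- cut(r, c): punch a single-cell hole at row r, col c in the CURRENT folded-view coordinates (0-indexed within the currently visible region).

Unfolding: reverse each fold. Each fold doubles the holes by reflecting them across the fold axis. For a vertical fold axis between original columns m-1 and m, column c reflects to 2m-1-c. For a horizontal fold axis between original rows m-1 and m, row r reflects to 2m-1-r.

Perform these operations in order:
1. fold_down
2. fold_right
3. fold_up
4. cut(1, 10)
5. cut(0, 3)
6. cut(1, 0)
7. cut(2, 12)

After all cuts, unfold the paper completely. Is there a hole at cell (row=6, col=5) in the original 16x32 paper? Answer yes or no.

Op 1 fold_down: fold axis h@8; visible region now rows[8,16) x cols[0,32) = 8x32
Op 2 fold_right: fold axis v@16; visible region now rows[8,16) x cols[16,32) = 8x16
Op 3 fold_up: fold axis h@12; visible region now rows[8,12) x cols[16,32) = 4x16
Op 4 cut(1, 10): punch at orig (9,26); cuts so far [(9, 26)]; region rows[8,12) x cols[16,32) = 4x16
Op 5 cut(0, 3): punch at orig (8,19); cuts so far [(8, 19), (9, 26)]; region rows[8,12) x cols[16,32) = 4x16
Op 6 cut(1, 0): punch at orig (9,16); cuts so far [(8, 19), (9, 16), (9, 26)]; region rows[8,12) x cols[16,32) = 4x16
Op 7 cut(2, 12): punch at orig (10,28); cuts so far [(8, 19), (9, 16), (9, 26), (10, 28)]; region rows[8,12) x cols[16,32) = 4x16
Unfold 1 (reflect across h@12): 8 holes -> [(8, 19), (9, 16), (9, 26), (10, 28), (13, 28), (14, 16), (14, 26), (15, 19)]
Unfold 2 (reflect across v@16): 16 holes -> [(8, 12), (8, 19), (9, 5), (9, 15), (9, 16), (9, 26), (10, 3), (10, 28), (13, 3), (13, 28), (14, 5), (14, 15), (14, 16), (14, 26), (15, 12), (15, 19)]
Unfold 3 (reflect across h@8): 32 holes -> [(0, 12), (0, 19), (1, 5), (1, 15), (1, 16), (1, 26), (2, 3), (2, 28), (5, 3), (5, 28), (6, 5), (6, 15), (6, 16), (6, 26), (7, 12), (7, 19), (8, 12), (8, 19), (9, 5), (9, 15), (9, 16), (9, 26), (10, 3), (10, 28), (13, 3), (13, 28), (14, 5), (14, 15), (14, 16), (14, 26), (15, 12), (15, 19)]
Holes: [(0, 12), (0, 19), (1, 5), (1, 15), (1, 16), (1, 26), (2, 3), (2, 28), (5, 3), (5, 28), (6, 5), (6, 15), (6, 16), (6, 26), (7, 12), (7, 19), (8, 12), (8, 19), (9, 5), (9, 15), (9, 16), (9, 26), (10, 3), (10, 28), (13, 3), (13, 28), (14, 5), (14, 15), (14, 16), (14, 26), (15, 12), (15, 19)]

Answer: yes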